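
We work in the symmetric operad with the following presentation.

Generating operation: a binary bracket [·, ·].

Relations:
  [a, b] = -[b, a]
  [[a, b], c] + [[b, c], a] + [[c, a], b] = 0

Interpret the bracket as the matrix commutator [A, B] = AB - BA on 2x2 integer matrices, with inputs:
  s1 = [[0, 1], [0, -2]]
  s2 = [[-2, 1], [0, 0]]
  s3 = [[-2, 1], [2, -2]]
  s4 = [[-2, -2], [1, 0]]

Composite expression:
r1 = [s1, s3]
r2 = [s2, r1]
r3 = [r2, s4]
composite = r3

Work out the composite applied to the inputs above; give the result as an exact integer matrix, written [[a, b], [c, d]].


[s1, s3] = [[2, 2], [-4, -2]]
[s2, [s1, s3]] = [[-4, -8], [-8, 4]]
[[s2, [s1, s3]], s4] = [[-24, 0], [24, 24]]

[[-24, 0], [24, 24]]


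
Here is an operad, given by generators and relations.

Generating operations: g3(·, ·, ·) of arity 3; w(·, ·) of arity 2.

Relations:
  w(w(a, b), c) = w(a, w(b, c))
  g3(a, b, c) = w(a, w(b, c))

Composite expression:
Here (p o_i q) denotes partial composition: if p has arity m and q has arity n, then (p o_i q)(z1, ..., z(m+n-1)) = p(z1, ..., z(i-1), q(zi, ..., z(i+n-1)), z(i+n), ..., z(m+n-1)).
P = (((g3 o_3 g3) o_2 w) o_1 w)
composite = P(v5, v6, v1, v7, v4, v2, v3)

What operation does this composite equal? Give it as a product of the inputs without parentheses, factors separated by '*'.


v5 * v6 * v1 * v7 * v4 * v2 * v3

Under associativity of g3, the answer is the v's in reading order.
w(v5, v6) spells out as v5 * v6
w(v1, v7) spells out as v1 * v7
g3(v4, v2, v3) spells out as v4 * v2 * v3
g3(w(v5, v6), w(v1, v7), g3(v4, v2, v3)) spells out as v5 * v6 * v1 * v7 * v4 * v2 * v3


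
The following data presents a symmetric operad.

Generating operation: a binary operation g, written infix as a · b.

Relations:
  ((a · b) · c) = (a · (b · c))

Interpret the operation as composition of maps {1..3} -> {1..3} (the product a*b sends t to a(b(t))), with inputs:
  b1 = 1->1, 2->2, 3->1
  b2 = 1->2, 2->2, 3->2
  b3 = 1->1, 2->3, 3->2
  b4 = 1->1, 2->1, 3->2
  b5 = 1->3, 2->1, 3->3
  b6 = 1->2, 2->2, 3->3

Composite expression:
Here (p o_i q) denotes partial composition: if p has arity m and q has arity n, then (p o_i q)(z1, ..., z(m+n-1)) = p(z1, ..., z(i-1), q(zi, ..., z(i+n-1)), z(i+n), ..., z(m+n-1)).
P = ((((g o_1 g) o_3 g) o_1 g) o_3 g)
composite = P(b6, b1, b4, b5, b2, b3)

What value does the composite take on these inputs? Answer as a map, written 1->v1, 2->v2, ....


1->2, 2->2, 3->2


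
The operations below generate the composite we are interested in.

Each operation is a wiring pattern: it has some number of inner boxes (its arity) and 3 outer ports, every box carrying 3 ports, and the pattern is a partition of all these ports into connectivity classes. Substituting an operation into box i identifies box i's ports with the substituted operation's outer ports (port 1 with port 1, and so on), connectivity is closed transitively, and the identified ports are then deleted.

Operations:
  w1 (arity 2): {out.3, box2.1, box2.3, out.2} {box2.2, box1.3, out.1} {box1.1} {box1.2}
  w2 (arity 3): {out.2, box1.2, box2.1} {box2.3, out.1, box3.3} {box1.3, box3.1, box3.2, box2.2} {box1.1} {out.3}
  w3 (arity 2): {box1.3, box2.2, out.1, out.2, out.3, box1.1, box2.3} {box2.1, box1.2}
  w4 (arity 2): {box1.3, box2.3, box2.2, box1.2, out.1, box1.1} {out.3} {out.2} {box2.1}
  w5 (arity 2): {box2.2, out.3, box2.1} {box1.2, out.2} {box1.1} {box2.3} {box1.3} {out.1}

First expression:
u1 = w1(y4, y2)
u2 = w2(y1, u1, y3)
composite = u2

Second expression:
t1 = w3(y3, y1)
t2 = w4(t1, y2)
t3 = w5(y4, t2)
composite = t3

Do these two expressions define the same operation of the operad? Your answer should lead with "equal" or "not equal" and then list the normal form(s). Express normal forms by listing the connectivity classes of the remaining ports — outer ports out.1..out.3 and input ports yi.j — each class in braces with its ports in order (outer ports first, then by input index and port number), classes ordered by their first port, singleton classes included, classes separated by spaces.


not equal — first {out.1, y1.3, y2.1, y2.3, y3.1, y3.2, y3.3} {out.2, y1.2, y2.2, y4.3} {out.3} {y1.1} {y4.1} {y4.2}, second {out.1} {out.2, y4.2} {out.3, y1.2, y1.3, y2.2, y2.3, y3.1, y3.3} {y1.1, y3.2} {y2.1} {y4.1} {y4.3}

Reducing the first expression gives {out.1, y1.3, y2.1, y2.3, y3.1, y3.2, y3.3} {out.2, y1.2, y2.2, y4.3} {out.3} {y1.1} {y4.1} {y4.2}
Reducing the second expression gives {out.1} {out.2, y4.2} {out.3, y1.2, y1.3, y2.2, y2.3, y3.1, y3.3} {y1.1, y3.2} {y2.1} {y4.1} {y4.3}
No match — not equal.


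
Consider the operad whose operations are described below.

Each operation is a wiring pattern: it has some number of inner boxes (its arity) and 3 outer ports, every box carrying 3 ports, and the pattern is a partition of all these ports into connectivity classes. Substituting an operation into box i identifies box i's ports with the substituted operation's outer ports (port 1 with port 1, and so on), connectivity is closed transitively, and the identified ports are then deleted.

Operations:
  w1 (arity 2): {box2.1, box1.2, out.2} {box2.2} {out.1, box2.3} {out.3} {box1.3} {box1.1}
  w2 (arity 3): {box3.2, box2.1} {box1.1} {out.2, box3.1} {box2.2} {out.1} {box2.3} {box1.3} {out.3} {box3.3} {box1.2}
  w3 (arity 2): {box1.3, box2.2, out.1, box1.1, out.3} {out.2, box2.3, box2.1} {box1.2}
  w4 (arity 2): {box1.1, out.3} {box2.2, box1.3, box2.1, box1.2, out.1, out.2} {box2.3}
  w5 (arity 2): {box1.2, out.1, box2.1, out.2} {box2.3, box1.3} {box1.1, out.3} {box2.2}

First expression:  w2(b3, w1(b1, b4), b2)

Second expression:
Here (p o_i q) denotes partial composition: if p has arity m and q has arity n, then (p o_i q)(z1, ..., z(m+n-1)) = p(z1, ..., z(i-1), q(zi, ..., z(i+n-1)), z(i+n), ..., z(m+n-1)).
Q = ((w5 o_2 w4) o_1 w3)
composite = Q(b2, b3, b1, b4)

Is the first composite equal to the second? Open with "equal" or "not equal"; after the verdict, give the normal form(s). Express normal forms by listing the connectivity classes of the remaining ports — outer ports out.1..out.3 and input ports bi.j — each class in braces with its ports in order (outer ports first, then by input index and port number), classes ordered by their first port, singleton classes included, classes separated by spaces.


not equal; first: {out.1} {out.2, b2.1} {out.3} {b1.1} {b1.2, b4.1} {b1.3} {b2.2, b4.3} {b2.3} {b3.1} {b3.2} {b3.3} {b4.2}; second: {out.1, out.2, b1.2, b1.3, b3.1, b3.3, b4.1, b4.2} {out.3, b1.1, b2.1, b2.3, b3.2} {b2.2} {b4.3}

The first expression, normalized: {out.1} {out.2, b2.1} {out.3} {b1.1} {b1.2, b4.1} {b1.3} {b2.2, b4.3} {b2.3} {b3.1} {b3.2} {b3.3} {b4.2}
The second expression, normalized: {out.1, out.2, b1.2, b1.3, b3.1, b3.3, b4.1, b4.2} {out.3, b1.1, b2.1, b2.3, b3.2} {b2.2} {b4.3}
No match — not equal.


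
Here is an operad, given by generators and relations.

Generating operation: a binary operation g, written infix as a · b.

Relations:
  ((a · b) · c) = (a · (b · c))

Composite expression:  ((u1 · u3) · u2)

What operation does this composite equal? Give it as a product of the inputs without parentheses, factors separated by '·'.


u1 · u3 · u2

The g-tree's shape is irrelevant; the u-reading-order decides.
(u1 · u3) spells out as u1 · u3
((u1 · u3) · u2) spells out as u1 · u3 · u2


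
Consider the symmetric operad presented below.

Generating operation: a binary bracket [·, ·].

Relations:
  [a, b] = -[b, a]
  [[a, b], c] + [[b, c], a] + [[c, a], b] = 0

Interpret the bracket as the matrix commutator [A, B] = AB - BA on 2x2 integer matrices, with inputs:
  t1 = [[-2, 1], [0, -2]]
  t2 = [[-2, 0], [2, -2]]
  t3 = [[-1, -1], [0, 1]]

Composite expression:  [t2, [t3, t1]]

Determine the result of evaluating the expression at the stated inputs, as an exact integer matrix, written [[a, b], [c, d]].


[[4, 0], [0, -4]]

[t3, t1] = [[0, -2], [0, 0]]
[t2, [t3, t1]] = [[4, 0], [0, -4]]


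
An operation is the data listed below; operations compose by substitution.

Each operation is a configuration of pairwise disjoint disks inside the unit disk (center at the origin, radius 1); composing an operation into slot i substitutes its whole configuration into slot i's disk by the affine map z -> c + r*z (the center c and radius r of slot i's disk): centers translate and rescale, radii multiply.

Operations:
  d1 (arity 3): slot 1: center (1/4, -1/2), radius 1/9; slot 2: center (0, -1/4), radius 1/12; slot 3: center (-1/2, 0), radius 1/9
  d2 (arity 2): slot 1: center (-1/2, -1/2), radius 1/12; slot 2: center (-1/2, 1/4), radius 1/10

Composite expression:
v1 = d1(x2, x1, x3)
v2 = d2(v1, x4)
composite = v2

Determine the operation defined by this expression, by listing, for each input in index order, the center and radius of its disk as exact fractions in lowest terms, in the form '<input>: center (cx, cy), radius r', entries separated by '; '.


x1: center (-1/2, -25/48), radius 1/144; x2: center (-23/48, -13/24), radius 1/108; x3: center (-13/24, -1/2), radius 1/108; x4: center (-1/2, 1/4), radius 1/10

Each x-disk chains the slot maps above it in d2; radii multiply.
input x2: composing its 2 substitution steps yields center (-23/48, -13/24), radius 1/108
input x1: composing its 2 substitution steps yields center (-1/2, -25/48), radius 1/144
input x3: composing its 2 substitution steps yields center (-13/24, -1/2), radius 1/108
input x4: composing its 1 substitution step yields center (-1/2, 1/4), radius 1/10


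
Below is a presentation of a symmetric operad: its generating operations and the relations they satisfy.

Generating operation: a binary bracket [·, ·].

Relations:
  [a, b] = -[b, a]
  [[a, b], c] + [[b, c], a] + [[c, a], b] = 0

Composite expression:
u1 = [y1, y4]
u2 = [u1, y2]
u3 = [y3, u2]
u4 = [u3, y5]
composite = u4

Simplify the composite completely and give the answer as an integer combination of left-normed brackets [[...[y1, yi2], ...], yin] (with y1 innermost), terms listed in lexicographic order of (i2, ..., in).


-[[[[y1, y4], y2], y3], y5]

Left-normed coefficients sit on the y1-initial expansion words.
Composite bracket: [[y3, [[y1, y4], y2]], y5]
Expanding via [a, b] = ab - ba: 16 signed words (2^4 = 16).
Words beginning with y1 determine it all:
  word y1y4y2y3y5 has sign -1, contributing -[[[[y1, y4], y2], y3], y5]


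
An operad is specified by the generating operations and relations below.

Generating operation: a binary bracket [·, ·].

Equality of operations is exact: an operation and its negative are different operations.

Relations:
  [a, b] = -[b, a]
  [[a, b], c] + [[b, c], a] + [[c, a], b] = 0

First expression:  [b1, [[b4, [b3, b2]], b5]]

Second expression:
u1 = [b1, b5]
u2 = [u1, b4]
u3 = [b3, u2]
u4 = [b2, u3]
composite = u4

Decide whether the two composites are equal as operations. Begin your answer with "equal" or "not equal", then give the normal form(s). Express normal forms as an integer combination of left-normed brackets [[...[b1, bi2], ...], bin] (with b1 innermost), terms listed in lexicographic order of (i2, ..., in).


not equal; the first gives [[[[b1, b2], b3], b4], b5] - [[[[b1, b3], b2], b4], b5] - [[[[b1, b4], b2], b3], b5] + [[[[b1, b4], b3], b2], b5] - [[[[b1, b5], b2], b3], b4] + [[[[b1, b5], b3], b2], b4] + [[[[b1, b5], b4], b2], b3] - [[[[b1, b5], b4], b3], b2] and the second [[[[b1, b5], b4], b3], b2]

The first composite normalizes to [[[[b1, b2], b3], b4], b5] - [[[[b1, b3], b2], b4], b5] - [[[[b1, b4], b2], b3], b5] + [[[[b1, b4], b3], b2], b5] - [[[[b1, b5], b2], b3], b4] + [[[[b1, b5], b3], b2], b4] + [[[[b1, b5], b4], b2], b3] - [[[[b1, b5], b4], b3], b2]
The second composite normalizes to [[[[b1, b5], b4], b3], b2]
They disagree, so not equal.


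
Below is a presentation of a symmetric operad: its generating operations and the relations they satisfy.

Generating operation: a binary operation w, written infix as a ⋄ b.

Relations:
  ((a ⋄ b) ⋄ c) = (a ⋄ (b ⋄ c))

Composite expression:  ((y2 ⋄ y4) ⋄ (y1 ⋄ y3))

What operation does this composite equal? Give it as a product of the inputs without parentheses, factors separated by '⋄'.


y2 ⋄ y4 ⋄ y1 ⋄ y3

Associativity of w dissolves the nesting; only the y-input order survives.
(y2 ⋄ y4) unparenthesizes to y2 ⋄ y4
(y1 ⋄ y3) unparenthesizes to y1 ⋄ y3
((y2 ⋄ y4) ⋄ (y1 ⋄ y3)) unparenthesizes to y2 ⋄ y4 ⋄ y1 ⋄ y3


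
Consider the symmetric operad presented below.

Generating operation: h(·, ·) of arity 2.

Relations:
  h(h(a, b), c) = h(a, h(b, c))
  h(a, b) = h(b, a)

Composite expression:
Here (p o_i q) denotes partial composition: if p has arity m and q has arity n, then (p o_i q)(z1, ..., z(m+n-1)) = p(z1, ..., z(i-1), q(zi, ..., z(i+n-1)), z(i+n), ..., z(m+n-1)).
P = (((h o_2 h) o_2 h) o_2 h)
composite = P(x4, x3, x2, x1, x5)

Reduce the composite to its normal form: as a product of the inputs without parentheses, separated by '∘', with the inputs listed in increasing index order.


x1 ∘ x2 ∘ x3 ∘ x4 ∘ x5


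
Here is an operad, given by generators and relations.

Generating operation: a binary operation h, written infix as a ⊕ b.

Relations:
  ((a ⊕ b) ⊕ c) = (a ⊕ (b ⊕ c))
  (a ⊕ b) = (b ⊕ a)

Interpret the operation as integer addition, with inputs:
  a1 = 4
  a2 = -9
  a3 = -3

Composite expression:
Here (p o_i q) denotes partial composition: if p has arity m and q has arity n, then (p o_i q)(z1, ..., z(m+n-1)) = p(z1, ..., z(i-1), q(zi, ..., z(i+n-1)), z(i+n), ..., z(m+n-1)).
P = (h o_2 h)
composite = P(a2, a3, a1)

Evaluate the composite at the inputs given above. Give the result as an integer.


-8

(a3 ⊕ a1) = 1
(a2 ⊕ (a3 ⊕ a1)) = -8


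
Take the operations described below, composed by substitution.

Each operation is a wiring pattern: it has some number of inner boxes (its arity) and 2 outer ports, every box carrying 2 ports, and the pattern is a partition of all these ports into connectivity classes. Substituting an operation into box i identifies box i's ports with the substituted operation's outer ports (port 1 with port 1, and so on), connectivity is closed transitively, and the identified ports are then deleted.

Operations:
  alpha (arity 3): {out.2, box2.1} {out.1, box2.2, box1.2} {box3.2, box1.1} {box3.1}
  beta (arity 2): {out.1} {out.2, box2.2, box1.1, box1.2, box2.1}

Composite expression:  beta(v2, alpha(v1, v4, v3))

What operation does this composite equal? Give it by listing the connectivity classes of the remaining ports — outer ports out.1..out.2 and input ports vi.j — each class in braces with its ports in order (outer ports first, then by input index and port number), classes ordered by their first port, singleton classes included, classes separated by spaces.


Substituting into beta glues patterns; closure does the rest.
through alpha, on inputs (v1, v4, v3): {out.1, v1.2, v4.2} {out.2, v4.1} {v1.1, v3.2} {v3.1} (out.j = stage outer ports)
through beta, on inputs (v2, v1, v4, v3): {out.1} {out.2, v1.2, v2.1, v2.2, v4.1, v4.2} {v1.1, v3.2} {v3.1} (out.j = stage outer ports)

{out.1} {out.2, v1.2, v2.1, v2.2, v4.1, v4.2} {v1.1, v3.2} {v3.1}


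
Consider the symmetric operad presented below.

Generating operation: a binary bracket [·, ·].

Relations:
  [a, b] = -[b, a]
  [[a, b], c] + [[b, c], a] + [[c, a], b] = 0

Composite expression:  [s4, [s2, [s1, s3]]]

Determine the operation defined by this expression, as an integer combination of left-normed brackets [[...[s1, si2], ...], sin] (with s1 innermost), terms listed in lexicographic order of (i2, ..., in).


[[[s1, s3], s2], s4]

Skip Jacobi rewriting: expand, keep s1-initial words, read off terms.
Composite bracket: [s4, [s2, [s1, s3]]]
Each bracket splits as ab - ba, giving 8 signed words (2^3 = 8).
Collect the words opening with s1:
  s1s3s2s4 (sign +1) contributes +[[[s1, s3], s2], s4]


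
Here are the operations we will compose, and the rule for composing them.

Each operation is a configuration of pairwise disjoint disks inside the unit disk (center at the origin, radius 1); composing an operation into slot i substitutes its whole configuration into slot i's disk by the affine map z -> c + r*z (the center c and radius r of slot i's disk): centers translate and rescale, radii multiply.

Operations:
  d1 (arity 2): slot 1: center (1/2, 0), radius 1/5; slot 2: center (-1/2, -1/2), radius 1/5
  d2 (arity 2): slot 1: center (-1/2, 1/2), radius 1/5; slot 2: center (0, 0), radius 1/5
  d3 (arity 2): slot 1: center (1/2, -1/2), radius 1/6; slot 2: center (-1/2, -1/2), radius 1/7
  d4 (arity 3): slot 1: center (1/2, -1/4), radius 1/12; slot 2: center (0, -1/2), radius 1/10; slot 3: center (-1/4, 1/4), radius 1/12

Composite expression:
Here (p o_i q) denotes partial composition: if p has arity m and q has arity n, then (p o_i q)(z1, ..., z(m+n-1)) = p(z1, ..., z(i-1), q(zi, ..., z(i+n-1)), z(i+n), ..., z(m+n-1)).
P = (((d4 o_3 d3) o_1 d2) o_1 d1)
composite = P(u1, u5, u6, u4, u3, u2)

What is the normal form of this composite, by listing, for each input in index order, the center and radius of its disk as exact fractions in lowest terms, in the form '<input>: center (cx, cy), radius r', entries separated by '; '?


Each u-disk chains the slot maps above it in d4; radii multiply.
for u1, the 3-step affine chain lands on center (7/15, -5/24), radius 1/300
for u5, the 3-step affine chain lands on center (9/20, -13/60), radius 1/300
for u6, the 2-step affine chain lands on center (1/2, -1/4), radius 1/60
for u4, the 1-step affine chain lands on center (0, -1/2), radius 1/10
for u3, the 2-step affine chain lands on center (-5/24, 5/24), radius 1/72
for u2, the 2-step affine chain lands on center (-7/24, 5/24), radius 1/84

u1: center (7/15, -5/24), radius 1/300; u2: center (-7/24, 5/24), radius 1/84; u3: center (-5/24, 5/24), radius 1/72; u4: center (0, -1/2), radius 1/10; u5: center (9/20, -13/60), radius 1/300; u6: center (1/2, -1/4), radius 1/60


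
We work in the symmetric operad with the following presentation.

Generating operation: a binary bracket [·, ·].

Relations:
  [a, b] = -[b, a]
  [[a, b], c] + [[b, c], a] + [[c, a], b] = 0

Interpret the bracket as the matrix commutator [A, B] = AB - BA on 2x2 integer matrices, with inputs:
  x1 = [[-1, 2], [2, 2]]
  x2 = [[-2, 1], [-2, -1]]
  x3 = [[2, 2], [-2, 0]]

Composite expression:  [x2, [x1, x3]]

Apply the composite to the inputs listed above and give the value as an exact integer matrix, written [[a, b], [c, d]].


[[-22, 26], [30, 22]]


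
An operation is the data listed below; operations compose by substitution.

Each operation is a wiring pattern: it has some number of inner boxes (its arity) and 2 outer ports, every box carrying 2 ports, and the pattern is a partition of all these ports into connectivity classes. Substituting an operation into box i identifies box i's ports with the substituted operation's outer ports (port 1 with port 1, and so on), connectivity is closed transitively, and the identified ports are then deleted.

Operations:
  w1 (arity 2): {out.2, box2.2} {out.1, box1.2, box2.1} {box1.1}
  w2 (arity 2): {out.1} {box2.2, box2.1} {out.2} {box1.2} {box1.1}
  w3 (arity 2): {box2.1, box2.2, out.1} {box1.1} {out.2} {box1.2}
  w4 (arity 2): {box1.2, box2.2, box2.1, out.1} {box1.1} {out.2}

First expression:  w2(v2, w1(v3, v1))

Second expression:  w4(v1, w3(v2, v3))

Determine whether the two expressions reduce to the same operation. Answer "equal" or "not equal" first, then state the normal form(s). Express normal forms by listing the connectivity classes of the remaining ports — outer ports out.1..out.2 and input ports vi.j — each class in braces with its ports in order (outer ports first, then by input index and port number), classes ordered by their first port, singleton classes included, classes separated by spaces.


The first expression reduces to {out.1} {out.2} {v1.1, v1.2, v3.2} {v2.1} {v2.2} {v3.1}
The second expression reduces to {out.1, v1.2, v3.1, v3.2} {out.2} {v1.1} {v2.1} {v2.2}
Different reductions; not equal.

not equal; the first gives {out.1} {out.2} {v1.1, v1.2, v3.2} {v2.1} {v2.2} {v3.1} and the second {out.1, v1.2, v3.1, v3.2} {out.2} {v1.1} {v2.1} {v2.2}


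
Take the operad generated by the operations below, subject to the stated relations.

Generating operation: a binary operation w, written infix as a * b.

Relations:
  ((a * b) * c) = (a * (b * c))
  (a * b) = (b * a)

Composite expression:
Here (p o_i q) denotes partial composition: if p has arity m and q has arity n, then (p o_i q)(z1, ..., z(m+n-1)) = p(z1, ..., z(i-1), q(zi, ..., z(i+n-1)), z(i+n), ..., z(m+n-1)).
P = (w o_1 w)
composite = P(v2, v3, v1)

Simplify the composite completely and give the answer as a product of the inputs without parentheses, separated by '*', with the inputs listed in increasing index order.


Reordering under w is free, so list the v-inputs canonically.
(v2 * v3) spells out as v2 * v3
((v2 * v3) * v1) spells out as v2 * v3 * v1
commutativity sorts the factors: v1 * v2 * v3

v1 * v2 * v3


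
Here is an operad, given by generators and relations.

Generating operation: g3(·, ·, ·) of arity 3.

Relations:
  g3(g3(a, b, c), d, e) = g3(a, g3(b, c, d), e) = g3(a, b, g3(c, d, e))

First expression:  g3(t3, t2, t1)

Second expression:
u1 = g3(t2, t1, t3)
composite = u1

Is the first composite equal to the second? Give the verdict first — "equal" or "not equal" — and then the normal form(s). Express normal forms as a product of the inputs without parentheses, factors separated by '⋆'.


not equal: they reduce to t3 ⋆ t2 ⋆ t1 and t2 ⋆ t1 ⋆ t3

The first composite normalizes to t3 ⋆ t2 ⋆ t1
The second composite normalizes to t2 ⋆ t1 ⋆ t3
Different reductions; not equal.


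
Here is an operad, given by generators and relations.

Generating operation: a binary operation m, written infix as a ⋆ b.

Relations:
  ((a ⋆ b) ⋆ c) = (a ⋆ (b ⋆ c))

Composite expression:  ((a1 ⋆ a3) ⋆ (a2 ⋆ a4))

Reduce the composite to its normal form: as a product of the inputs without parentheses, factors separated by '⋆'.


The m-tree's shape is irrelevant; the a-reading-order decides.
(a1 ⋆ a3) flattens to a1 ⋆ a3
(a2 ⋆ a4) flattens to a2 ⋆ a4
((a1 ⋆ a3) ⋆ (a2 ⋆ a4)) flattens to a1 ⋆ a3 ⋆ a2 ⋆ a4

a1 ⋆ a3 ⋆ a2 ⋆ a4


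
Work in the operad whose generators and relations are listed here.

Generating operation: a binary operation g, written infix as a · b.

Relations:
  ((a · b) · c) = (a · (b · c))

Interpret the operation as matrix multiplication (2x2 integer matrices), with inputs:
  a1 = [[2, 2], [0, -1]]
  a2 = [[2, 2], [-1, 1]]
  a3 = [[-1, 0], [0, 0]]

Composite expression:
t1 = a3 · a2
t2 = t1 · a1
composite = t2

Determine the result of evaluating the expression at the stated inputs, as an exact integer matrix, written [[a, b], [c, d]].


[[-4, -2], [0, 0]]

(a3 · a2) = [[-2, -2], [0, 0]]
((a3 · a2) · a1) = [[-4, -2], [0, 0]]


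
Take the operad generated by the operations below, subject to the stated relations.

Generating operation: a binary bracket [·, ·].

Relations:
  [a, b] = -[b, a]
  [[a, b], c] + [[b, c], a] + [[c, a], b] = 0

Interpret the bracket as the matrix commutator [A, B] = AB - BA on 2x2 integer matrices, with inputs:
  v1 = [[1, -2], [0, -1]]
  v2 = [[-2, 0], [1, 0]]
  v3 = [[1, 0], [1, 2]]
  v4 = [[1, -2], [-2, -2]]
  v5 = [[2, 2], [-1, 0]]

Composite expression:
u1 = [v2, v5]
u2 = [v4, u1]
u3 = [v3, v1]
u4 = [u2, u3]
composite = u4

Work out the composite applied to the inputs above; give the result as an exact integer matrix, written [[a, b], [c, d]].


[[-56, 48], [64, 56]]

[v2, v5] = [[-2, -4], [0, 2]]
[v4, [v2, v5]] = [[-8, -20], [8, 8]]
[v3, v1] = [[2, 2], [2, -2]]
[[v4, [v2, v5]], [v3, v1]] = [[-56, 48], [64, 56]]


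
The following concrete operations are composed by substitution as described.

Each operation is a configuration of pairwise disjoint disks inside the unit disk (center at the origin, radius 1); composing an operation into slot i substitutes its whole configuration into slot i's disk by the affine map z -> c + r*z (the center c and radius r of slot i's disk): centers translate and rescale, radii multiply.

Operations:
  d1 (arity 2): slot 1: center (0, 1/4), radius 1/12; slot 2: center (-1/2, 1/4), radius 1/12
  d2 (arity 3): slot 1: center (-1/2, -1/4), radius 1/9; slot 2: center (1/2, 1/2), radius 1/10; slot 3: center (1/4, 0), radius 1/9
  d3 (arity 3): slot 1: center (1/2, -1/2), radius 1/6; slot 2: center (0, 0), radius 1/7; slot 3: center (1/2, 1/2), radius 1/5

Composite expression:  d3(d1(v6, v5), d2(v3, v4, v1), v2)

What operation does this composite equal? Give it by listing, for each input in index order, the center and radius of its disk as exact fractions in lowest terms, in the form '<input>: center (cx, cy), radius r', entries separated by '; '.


v1: center (1/28, 0), radius 1/63; v2: center (1/2, 1/2), radius 1/5; v3: center (-1/14, -1/28), radius 1/63; v4: center (1/14, 1/14), radius 1/70; v5: center (5/12, -11/24), radius 1/72; v6: center (1/2, -11/24), radius 1/72


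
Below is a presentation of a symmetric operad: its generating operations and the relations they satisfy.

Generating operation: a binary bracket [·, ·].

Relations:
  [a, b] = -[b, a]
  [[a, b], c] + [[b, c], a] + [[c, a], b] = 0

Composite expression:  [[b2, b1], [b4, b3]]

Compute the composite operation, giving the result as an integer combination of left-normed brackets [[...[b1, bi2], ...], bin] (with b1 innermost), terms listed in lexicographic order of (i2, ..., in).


In the tensor algebra, words opening b1 carry the b1-anchored form.
Composite bracket: [[b2, b1], [b4, b3]]
Full expansion: 8 signed words from ab - ba (2^3 = 8).
Keep just the words that open with b1:
  the word b1b2b3b4 carries sign +1 and contributes +[[[b1, b2], b3], b4]
  the word b1b2b4b3 carries sign -1 and contributes -[[[b1, b2], b4], b3]

[[[b1, b2], b3], b4] - [[[b1, b2], b4], b3]


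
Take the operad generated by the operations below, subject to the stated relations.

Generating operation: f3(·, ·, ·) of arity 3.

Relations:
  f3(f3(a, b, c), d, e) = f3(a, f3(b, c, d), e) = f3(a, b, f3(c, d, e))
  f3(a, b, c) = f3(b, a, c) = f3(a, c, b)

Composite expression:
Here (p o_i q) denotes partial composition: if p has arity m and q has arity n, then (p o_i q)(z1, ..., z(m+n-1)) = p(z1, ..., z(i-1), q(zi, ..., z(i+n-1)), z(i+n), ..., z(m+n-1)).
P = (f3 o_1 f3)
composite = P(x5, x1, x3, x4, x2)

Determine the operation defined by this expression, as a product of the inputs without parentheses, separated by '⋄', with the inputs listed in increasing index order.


x1 ⋄ x2 ⋄ x3 ⋄ x4 ⋄ x5

Shape and order are irrelevant to f3; the x-input set decides.
f3(x5, x1, x3) reduces to x5 ⋄ x1 ⋄ x3
f3(f3(x5, x1, x3), x4, x2) reduces to x5 ⋄ x1 ⋄ x3 ⋄ x4 ⋄ x2
the factors in increasing index order: x1 ⋄ x2 ⋄ x3 ⋄ x4 ⋄ x5


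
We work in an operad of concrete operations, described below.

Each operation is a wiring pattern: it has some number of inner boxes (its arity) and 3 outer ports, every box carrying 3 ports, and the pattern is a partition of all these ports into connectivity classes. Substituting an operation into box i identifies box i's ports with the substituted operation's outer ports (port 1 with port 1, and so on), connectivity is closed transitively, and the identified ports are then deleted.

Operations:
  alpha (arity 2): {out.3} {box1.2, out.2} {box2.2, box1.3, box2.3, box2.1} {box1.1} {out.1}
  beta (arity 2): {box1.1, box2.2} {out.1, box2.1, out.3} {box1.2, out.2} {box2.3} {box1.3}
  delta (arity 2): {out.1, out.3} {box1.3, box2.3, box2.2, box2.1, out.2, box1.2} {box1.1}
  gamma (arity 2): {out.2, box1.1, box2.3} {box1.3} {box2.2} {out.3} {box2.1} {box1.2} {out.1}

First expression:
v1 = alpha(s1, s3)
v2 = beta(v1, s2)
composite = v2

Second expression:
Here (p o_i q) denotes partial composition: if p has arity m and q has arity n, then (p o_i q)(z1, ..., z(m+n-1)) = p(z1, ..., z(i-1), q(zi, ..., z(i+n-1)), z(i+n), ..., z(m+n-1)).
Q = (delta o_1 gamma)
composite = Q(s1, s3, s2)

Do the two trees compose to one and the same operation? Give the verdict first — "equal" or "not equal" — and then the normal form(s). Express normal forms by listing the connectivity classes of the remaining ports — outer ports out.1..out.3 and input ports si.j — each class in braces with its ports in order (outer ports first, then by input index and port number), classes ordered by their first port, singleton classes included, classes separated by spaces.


Reducing the first expression gives {out.1, out.3, s2.1} {out.2, s1.2} {s1.1} {s1.3, s3.1, s3.2, s3.3} {s2.2} {s2.3}
Reducing the second expression gives {out.1, out.3} {out.2, s1.1, s2.1, s2.2, s2.3, s3.3} {s1.2} {s1.3} {s3.1} {s3.2}
They disagree, so not equal.

not equal; the first gives {out.1, out.3, s2.1} {out.2, s1.2} {s1.1} {s1.3, s3.1, s3.2, s3.3} {s2.2} {s2.3} and the second {out.1, out.3} {out.2, s1.1, s2.1, s2.2, s2.3, s3.3} {s1.2} {s1.3} {s3.1} {s3.2}


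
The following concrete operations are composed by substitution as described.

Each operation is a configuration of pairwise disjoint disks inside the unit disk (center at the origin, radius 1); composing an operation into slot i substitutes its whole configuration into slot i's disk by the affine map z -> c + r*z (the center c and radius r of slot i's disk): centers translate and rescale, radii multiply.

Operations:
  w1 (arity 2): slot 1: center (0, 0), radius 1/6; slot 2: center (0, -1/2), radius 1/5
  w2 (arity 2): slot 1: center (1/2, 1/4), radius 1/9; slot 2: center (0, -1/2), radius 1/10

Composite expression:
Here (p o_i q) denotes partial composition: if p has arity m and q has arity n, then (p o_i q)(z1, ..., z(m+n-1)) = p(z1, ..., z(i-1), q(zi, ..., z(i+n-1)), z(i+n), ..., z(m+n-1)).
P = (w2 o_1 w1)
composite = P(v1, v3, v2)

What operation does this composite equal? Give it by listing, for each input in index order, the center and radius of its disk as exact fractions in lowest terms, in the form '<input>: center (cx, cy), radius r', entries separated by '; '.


v1: center (1/2, 1/4), radius 1/54; v2: center (0, -1/2), radius 1/10; v3: center (1/2, 7/36), radius 1/45


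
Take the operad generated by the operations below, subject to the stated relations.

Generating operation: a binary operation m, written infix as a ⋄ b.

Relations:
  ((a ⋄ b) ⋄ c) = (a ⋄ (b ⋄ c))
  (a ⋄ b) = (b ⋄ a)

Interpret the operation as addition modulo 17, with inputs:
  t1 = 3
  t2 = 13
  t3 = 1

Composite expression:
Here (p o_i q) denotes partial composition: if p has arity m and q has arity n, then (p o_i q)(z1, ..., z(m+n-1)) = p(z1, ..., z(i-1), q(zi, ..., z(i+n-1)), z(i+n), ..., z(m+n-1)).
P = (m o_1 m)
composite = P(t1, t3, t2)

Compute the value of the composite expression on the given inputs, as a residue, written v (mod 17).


(t1 ⋄ t3) = 4
((t1 ⋄ t3) ⋄ t2) = 0

0 (mod 17)


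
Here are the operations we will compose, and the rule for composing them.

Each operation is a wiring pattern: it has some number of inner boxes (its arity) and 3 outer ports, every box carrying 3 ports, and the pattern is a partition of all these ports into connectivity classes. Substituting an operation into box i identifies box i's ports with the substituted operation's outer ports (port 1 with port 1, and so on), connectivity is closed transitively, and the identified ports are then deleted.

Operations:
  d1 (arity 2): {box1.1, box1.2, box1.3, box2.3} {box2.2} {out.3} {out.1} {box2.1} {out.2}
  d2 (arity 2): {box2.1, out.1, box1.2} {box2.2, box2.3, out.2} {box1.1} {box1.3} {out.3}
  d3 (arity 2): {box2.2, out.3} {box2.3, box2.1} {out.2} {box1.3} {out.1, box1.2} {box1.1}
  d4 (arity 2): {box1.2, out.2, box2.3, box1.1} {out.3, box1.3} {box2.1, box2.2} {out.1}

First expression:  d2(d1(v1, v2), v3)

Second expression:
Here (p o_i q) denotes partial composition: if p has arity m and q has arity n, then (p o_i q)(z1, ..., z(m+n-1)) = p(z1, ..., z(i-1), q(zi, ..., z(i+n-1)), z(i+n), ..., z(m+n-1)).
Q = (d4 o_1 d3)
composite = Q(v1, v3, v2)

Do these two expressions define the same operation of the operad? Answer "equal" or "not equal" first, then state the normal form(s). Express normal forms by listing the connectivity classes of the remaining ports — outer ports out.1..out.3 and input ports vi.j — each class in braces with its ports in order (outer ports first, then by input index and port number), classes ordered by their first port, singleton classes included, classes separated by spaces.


Normal form of the first expression: {out.1, v3.1} {out.2, v3.2, v3.3} {out.3} {v1.1, v1.2, v1.3, v2.3} {v2.1} {v2.2}
Normal form of the second expression: {out.1} {out.2, v1.2, v2.3} {out.3, v3.2} {v1.1} {v1.3} {v2.1, v2.2} {v3.1, v3.3}
The normal forms differ: not equal.

not equal; first: {out.1, v3.1} {out.2, v3.2, v3.3} {out.3} {v1.1, v1.2, v1.3, v2.3} {v2.1} {v2.2}; second: {out.1} {out.2, v1.2, v2.3} {out.3, v3.2} {v1.1} {v1.3} {v2.1, v2.2} {v3.1, v3.3}


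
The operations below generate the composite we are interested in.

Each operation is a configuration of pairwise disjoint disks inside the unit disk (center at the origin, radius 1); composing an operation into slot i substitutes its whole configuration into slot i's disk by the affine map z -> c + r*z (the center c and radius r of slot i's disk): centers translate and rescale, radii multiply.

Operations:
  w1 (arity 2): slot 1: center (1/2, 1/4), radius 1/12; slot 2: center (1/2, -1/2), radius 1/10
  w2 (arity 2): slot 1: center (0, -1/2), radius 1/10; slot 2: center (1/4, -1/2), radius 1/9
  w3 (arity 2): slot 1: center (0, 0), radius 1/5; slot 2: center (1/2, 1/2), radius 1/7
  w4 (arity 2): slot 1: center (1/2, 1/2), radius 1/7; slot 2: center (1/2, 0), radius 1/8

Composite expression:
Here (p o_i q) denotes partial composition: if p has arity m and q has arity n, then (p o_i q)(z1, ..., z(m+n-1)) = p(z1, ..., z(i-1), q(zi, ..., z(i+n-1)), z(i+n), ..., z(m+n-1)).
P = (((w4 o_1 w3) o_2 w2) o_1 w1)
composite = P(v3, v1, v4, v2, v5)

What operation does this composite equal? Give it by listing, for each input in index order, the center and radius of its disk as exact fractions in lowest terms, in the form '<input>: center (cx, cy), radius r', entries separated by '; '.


v1: center (18/35, 17/35), radius 1/350; v2: center (113/196, 55/98), radius 1/441; v3: center (18/35, 71/140), radius 1/420; v4: center (4/7, 55/98), radius 1/490; v5: center (1/2, 0), radius 1/8

Below w4, radii multiply path by path; the v-disk centers shift.
v3: after 3 affine steps, its disk has center (18/35, 71/140), radius 1/420
v1: after 3 affine steps, its disk has center (18/35, 17/35), radius 1/350
v4: after 3 affine steps, its disk has center (4/7, 55/98), radius 1/490
v2: after 3 affine steps, its disk has center (113/196, 55/98), radius 1/441
v5: after 1 affine step, its disk has center (1/2, 0), radius 1/8


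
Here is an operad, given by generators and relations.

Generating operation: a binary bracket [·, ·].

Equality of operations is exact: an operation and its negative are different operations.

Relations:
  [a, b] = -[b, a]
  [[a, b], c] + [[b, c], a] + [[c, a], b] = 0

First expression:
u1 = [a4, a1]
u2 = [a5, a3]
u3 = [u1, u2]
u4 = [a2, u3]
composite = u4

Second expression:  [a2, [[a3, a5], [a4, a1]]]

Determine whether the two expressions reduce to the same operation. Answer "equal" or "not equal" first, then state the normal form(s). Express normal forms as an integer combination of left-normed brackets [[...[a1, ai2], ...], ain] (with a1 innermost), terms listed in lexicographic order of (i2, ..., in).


equal — both sides give -[[[[a1, a4], a3], a5], a2] + [[[[a1, a4], a5], a3], a2]

The first expression, normalized: -[[[[a1, a4], a3], a5], a2] + [[[[a1, a4], a5], a3], a2]
The second expression, normalized: -[[[[a1, a4], a3], a5], a2] + [[[[a1, a4], a5], a3], a2]
The forms coincide; equal.


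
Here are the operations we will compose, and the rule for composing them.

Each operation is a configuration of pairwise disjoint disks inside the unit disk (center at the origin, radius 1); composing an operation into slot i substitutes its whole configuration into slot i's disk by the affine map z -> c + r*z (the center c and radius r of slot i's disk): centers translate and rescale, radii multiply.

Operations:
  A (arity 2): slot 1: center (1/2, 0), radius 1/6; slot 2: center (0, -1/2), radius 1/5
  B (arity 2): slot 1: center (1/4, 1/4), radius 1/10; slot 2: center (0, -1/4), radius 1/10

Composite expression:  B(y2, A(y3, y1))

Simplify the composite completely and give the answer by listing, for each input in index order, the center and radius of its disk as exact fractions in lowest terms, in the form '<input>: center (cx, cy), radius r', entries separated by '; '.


y1: center (0, -3/10), radius 1/50; y2: center (1/4, 1/4), radius 1/10; y3: center (1/20, -1/4), radius 1/60

Below B, radii multiply path by path; the y-disk centers shift.
tracing y2 down its 1-map path: center (1/4, 1/4), radius 1/10
tracing y3 down its 2-map path: center (1/20, -1/4), radius 1/60
tracing y1 down its 2-map path: center (0, -3/10), radius 1/50


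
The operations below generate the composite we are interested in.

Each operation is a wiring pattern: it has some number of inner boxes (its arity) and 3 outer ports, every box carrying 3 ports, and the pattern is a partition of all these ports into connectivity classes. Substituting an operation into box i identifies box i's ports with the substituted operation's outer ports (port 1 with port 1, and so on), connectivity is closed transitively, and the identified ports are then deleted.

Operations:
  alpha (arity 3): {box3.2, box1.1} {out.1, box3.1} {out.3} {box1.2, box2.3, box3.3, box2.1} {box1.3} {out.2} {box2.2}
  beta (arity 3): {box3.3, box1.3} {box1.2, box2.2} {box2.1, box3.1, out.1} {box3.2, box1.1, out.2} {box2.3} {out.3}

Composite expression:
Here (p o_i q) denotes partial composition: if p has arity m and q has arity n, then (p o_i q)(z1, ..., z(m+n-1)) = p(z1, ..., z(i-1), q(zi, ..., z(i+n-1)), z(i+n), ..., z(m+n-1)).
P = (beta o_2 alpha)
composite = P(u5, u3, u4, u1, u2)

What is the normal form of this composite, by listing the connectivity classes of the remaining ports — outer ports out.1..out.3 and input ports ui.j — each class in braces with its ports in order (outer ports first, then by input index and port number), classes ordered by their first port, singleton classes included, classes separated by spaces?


{out.1, u1.1, u2.1} {out.2, u2.2, u5.1} {out.3} {u1.2, u3.1} {u1.3, u3.2, u4.1, u4.3} {u2.3, u5.3} {u3.3} {u4.2} {u5.2}

Treat the ports identified at beta as solder joints: merge, then drop.
composing alpha on (u3, u4, u1), with out.j its own outer ports: {out.1, u1.1} {out.2} {out.3} {u1.2, u3.1} {u1.3, u3.2, u4.1, u4.3} {u3.3} {u4.2}
composing beta on (u5, u3, u4, u1, u2), with out.j its own outer ports: {out.1, u1.1, u2.1} {out.2, u2.2, u5.1} {out.3} {u1.2, u3.1} {u1.3, u3.2, u4.1, u4.3} {u2.3, u5.3} {u3.3} {u4.2} {u5.2}


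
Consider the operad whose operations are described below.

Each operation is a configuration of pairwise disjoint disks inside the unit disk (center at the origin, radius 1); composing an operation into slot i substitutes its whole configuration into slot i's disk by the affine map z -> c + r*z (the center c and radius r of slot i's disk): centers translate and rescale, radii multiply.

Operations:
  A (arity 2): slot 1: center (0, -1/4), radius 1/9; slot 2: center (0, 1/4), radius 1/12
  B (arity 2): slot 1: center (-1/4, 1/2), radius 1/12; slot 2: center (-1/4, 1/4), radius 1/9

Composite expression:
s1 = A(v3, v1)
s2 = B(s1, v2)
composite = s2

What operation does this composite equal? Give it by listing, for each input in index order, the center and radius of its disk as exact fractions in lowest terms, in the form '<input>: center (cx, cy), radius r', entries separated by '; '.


Below B, radii multiply path by path; the v-disk centers shift.
input v3: applying the 2 nested substitutions gives center (-1/4, 23/48), radius 1/108
input v1: applying the 2 nested substitutions gives center (-1/4, 25/48), radius 1/144
input v2: applying the 1 nested substitution gives center (-1/4, 1/4), radius 1/9

v1: center (-1/4, 25/48), radius 1/144; v2: center (-1/4, 1/4), radius 1/9; v3: center (-1/4, 23/48), radius 1/108
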